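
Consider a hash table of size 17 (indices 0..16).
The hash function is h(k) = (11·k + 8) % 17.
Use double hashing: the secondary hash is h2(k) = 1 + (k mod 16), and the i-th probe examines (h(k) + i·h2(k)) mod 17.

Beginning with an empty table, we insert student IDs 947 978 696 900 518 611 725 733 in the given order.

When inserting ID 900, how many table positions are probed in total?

947: h=4 → slot 4
978: h=5 → slot 5
696: h=14 → slot 14
900: h=14, h2=5, probe 14,2 → slot 2
518: h=11 → slot 11
611: h=14, h2=4, probe 14,1 → slot 1
725: h=10 → slot 10
733: h=13 → slot 13
Table: [—, 611, 900, —, 947, 978, —, —, —, —, 725, 518, —, 733, 696, —, —]

2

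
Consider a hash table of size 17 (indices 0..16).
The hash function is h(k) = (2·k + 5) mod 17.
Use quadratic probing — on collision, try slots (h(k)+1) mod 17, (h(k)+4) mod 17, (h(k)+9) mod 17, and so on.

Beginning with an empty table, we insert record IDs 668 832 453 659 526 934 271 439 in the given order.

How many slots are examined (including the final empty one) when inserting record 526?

668: h=15 → slot 15
832: h=3 → slot 3
453: h=10 → slot 10
659: h=14 → slot 14
526: h=3, probe 3,4 → slot 4
934: h=3, probe 3,4,7 → slot 7
271: h=3, probe 3,4,7,12 → slot 12
439: h=16 → slot 16
Table: [., ., ., 832, 526, ., ., 934, ., ., 453, ., 271, ., 659, 668, 439]

2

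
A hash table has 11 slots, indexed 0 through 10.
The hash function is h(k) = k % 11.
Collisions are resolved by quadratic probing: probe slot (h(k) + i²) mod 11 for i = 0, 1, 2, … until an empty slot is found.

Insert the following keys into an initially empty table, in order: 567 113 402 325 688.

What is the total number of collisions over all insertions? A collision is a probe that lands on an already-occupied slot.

6

567: h=6 → slot 6
113: h=3 → slot 3
402: h=6, probe 6,7 → slot 7
325: h=6, probe 6,7,10 → slot 10
688: h=6, probe 6,7,10,4 → slot 4
Table: [_, _, _, 113, 688, _, 567, 402, _, _, 325]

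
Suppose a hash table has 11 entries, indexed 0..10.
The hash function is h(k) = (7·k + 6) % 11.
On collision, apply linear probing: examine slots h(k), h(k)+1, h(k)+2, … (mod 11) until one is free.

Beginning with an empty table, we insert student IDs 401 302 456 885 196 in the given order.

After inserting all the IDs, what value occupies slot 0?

Insert 401: h=8, slot 8 empty → index 8.
Insert 302: h=8, slot 8 occupied → index 9.
Insert 456: h=8, slots 8,9 occupied → index 10.
Insert 885: h=8, slots 8,9,10 occupied → index 0.
Insert 196: h=3, slot 3 empty → index 3.
Table: [885, —, —, 196, —, —, —, —, 401, 302, 456]

885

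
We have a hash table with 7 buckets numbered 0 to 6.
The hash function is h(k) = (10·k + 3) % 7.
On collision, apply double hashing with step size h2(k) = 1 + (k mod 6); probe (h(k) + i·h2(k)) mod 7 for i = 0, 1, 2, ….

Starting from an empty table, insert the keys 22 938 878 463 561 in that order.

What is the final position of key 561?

22: h=6 -> slot 6
938: h=3 -> slot 3
878: h=5 -> slot 5
463: h=6, h2=2, probe 6,1 -> slot 1
561: h=6, h2=4, probe 6,3,0 -> slot 0
Table: [561, 463, _, 938, _, 878, 22]

0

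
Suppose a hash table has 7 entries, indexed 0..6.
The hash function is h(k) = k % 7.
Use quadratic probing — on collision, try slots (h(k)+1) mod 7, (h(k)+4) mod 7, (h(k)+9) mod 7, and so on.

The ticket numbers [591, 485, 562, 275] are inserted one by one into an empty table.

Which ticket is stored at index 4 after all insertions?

275

591: h=3 → slot 3
485: h=2 → slot 2
562: h=2, probe 2,3,6 → slot 6
275: h=2, probe 2,3,6,4 → slot 4
Table: [—, —, 485, 591, 275, —, 562]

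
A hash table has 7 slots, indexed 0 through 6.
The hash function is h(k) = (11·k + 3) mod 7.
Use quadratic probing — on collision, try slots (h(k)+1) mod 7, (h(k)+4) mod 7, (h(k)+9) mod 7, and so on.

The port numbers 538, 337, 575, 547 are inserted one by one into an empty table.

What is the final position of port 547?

4

Insert 538: h=6, slot 6 empty -> index 6.
Insert 337: h=0, slot 0 empty -> index 0.
Insert 575: h=0, slot 0 occupied -> index 1.
Insert 547: h=0, slots 0,1 occupied -> index 4.
Table: [337, 575, —, —, 547, —, 538]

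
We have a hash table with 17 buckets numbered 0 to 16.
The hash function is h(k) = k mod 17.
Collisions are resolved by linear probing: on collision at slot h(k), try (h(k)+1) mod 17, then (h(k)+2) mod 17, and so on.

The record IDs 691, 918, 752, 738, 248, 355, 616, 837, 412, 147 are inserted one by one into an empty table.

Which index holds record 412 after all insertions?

8

691: h=11 -> slot 11
918: h=0 -> slot 0
752: h=4 -> slot 4
738: h=7 -> slot 7
248: h=10 -> slot 10
355: h=15 -> slot 15
616: h=4, probe 4,5 -> slot 5
837: h=4, probe 4,5,6 -> slot 6
412: h=4, probe 4,5,6,7,8 -> slot 8
147: h=11, probe 11,12 -> slot 12
Table: [918, -, -, -, 752, 616, 837, 738, 412, -, 248, 691, 147, -, -, 355, -]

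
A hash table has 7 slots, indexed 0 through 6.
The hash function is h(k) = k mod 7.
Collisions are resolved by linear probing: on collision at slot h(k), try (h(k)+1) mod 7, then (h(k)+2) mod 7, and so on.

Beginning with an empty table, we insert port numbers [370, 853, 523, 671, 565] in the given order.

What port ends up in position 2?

565

370: h=6 → slot 6
853: h=6, probe 6,0 → slot 0
523: h=5 → slot 5
671: h=6, probe 6,0,1 → slot 1
565: h=5, probe 5,6,0,1,2 → slot 2
Table: [853, 671, 565, —, —, 523, 370]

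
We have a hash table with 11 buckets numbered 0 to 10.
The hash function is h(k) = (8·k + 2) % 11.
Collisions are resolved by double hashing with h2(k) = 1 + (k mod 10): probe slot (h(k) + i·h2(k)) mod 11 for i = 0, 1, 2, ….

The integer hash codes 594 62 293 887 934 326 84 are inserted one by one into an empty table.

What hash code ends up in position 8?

594 hashes to 2; slot 2 is free -> place at 2.
62 hashes to 3; slot 3 is free -> place at 3.
293 hashes to 3, h2=4; 3 taken -> place at 7.
887 hashes to 3, h2=8; 3 taken -> place at 0.
934 hashes to 5; slot 5 is free -> place at 5.
326 hashes to 3, h2=7; 3 taken -> place at 10.
84 hashes to 3, h2=5; 3 taken -> place at 8.
Table: [887, —, 594, 62, —, 934, —, 293, 84, —, 326]

84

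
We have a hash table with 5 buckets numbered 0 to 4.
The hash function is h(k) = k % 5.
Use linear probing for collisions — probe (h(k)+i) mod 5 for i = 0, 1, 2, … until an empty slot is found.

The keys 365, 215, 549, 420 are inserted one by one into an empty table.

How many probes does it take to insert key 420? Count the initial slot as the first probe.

365: h=0 => slot 0
215: h=0, probe 0,1 => slot 1
549: h=4 => slot 4
420: h=0, probe 0,1,2 => slot 2
Table: [365, 215, 420, _, 549]

3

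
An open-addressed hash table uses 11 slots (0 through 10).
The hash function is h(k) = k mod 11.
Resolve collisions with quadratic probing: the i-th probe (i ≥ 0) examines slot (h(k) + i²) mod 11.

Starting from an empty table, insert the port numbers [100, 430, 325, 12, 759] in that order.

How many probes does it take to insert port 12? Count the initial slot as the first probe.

100: h=1 -> slot 1
430: h=1, probe 1,2 -> slot 2
325: h=6 -> slot 6
12: h=1, probe 1,2,5 -> slot 5
759: h=0 -> slot 0
Table: [759, 100, 430, _, _, 12, 325, _, _, _, _]

3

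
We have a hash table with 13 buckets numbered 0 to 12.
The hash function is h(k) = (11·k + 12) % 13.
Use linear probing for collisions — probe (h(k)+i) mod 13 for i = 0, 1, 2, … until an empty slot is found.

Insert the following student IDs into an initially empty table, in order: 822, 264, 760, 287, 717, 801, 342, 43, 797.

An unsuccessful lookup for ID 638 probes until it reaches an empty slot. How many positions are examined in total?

822: h=6 => slot 6
264: h=4 => slot 4
760: h=0 => slot 0
287: h=10 => slot 10
717: h=8 => slot 8
801: h=9 => slot 9
342: h=4, probe 4,5 => slot 5
43: h=4, probe 4,5,6,7 => slot 7
797: h=4, probe 4,5,6,7,8,9,10,11 => slot 11
Table: [760, -, -, -, 264, 342, 822, 43, 717, 801, 287, 797, -]
Lookup 638: h=10, probe 10,11,12 → slot 12 empty, not found.

3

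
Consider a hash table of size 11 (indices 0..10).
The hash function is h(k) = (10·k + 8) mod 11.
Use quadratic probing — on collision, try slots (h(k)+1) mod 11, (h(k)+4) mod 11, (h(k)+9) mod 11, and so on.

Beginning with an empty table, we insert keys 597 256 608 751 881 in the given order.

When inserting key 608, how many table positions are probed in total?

Insert 597: h=5, slot 5 empty -> index 5.
Insert 256: h=5, slot 5 occupied -> index 6.
Insert 608: h=5, slots 5,6 occupied -> index 9.
Insert 751: h=5, slots 5,6,9 occupied -> index 3.
Insert 881: h=7, slot 7 empty -> index 7.
Table: [∅, ∅, ∅, 751, ∅, 597, 256, 881, ∅, 608, ∅]

3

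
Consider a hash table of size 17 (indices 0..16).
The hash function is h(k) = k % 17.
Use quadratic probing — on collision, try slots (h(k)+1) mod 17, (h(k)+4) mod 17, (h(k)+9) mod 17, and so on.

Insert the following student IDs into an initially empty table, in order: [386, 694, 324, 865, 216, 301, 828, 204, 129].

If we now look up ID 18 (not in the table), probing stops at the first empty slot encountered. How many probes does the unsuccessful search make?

386 hashes to 12; slot 12 is free => place at 12.
694 hashes to 14; slot 14 is free => place at 14.
324 hashes to 1; slot 1 is free => place at 1.
865 hashes to 15; slot 15 is free => place at 15.
216 hashes to 12; 12 taken => place at 13.
301 hashes to 12; 12,13 taken => place at 16.
828 hashes to 12; 12,13,16 taken => place at 4.
204 hashes to 0; slot 0 is free => place at 0.
129 hashes to 10; slot 10 is free => place at 10.
Table: [204, 324, ∅, ∅, 828, ∅, ∅, ∅, ∅, ∅, 129, ∅, 386, 216, 694, 865, 301]
Lookup 18: h=1, probe 1,2 → slot 2 empty, not found.

2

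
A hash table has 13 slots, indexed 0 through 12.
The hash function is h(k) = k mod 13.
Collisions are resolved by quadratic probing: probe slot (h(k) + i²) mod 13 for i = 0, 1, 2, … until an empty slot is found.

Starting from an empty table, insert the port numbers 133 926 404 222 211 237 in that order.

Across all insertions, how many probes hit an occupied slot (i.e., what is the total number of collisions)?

133: h=3 -> slot 3
926: h=3, probe 3,4 -> slot 4
404: h=1 -> slot 1
222: h=1, probe 1,2 -> slot 2
211: h=3, probe 3,4,7 -> slot 7
237: h=3, probe 3,4,7,12 -> slot 12
Table: [_, 404, 222, 133, 926, _, _, 211, _, _, _, _, 237]

7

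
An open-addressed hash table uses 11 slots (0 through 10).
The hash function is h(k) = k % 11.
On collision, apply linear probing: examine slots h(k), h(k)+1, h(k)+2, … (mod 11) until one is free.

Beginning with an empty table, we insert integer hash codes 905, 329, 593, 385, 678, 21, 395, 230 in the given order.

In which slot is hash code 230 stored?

5

905: h=3 -> slot 3
329: h=10 -> slot 10
593: h=10, probe 10,0 -> slot 0
385: h=0, probe 0,1 -> slot 1
678: h=7 -> slot 7
21: h=10, probe 10,0,1,2 -> slot 2
395: h=10, probe 10,0,1,2,3,4 -> slot 4
230: h=10, probe 10,0,1,2,3,4,5 -> slot 5
Table: [593, 385, 21, 905, 395, 230, ∅, 678, ∅, ∅, 329]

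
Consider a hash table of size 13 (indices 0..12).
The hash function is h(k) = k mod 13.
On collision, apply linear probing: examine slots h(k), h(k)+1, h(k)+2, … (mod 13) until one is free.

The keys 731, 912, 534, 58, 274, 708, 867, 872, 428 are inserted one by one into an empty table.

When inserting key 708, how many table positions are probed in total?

2

731: h=3 → slot 3
912: h=2 → slot 2
534: h=1 → slot 1
58: h=6 → slot 6
274: h=1, probe 1,2,3,4 → slot 4
708: h=6, probe 6,7 → slot 7
867: h=9 → slot 9
872: h=1, probe 1,2,3,4,5 → slot 5
428: h=12 → slot 12
Table: [—, 534, 912, 731, 274, 872, 58, 708, —, 867, —, —, 428]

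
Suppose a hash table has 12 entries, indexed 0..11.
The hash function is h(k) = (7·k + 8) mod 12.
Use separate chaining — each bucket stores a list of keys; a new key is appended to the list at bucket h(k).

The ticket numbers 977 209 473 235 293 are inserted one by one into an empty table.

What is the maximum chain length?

4

Insert 977: h=7, bucket 7 empty → new chain.
Insert 209: h=7, bucket 7 nonempty → append to chain.
Insert 473: h=7, bucket 7 nonempty → append to chain.
Insert 235: h=9, bucket 9 empty → new chain.
Insert 293: h=7, bucket 7 nonempty → append to chain.
Final buckets:
0: -
1: -
2: -
3: -
4: -
5: -
6: -
7: 977 -> 209 -> 473 -> 293
8: -
9: 235
10: -
11: -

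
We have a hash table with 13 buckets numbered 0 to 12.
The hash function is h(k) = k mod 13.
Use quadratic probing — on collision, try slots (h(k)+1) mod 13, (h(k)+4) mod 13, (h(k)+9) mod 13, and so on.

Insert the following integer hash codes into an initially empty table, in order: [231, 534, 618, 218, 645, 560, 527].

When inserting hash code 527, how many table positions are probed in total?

4

231: h=10 -> slot 10
534: h=1 -> slot 1
618: h=7 -> slot 7
218: h=10, probe 10,11 -> slot 11
645: h=8 -> slot 8
560: h=1, probe 1,2 -> slot 2
527: h=7, probe 7,8,11,3 -> slot 3
Table: [∅, 534, 560, 527, ∅, ∅, ∅, 618, 645, ∅, 231, 218, ∅]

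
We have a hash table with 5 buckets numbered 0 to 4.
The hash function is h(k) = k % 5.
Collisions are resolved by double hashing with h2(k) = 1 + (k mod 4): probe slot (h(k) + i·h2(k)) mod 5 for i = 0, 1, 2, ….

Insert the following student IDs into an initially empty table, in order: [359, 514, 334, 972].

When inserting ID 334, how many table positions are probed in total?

3

Insert 359: h=4, slot 4 empty → index 4.
Insert 514: h=4, h2=3, slot 4 occupied → index 2.
Insert 334: h=4, h2=3, slots 4,2 occupied → index 0.
Insert 972: h=2, h2=1, slot 2 occupied → index 3.
Table: [334, ., 514, 972, 359]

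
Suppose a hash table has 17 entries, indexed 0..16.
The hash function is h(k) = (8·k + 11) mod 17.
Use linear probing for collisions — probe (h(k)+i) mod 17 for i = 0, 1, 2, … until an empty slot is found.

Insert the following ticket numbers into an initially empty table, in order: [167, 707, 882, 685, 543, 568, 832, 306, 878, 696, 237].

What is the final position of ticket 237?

8

167 hashes to 4; slot 4 is free -> place at 4.
707 hashes to 6; slot 6 is free -> place at 6.
882 hashes to 12; slot 12 is free -> place at 12.
685 hashes to 0; slot 0 is free -> place at 0.
543 hashes to 3; slot 3 is free -> place at 3.
568 hashes to 16; slot 16 is free -> place at 16.
832 hashes to 3; 3,4 taken -> place at 5.
306 hashes to 11; slot 11 is free -> place at 11.
878 hashes to 14; slot 14 is free -> place at 14.
696 hashes to 3; 3,4,5,6 taken -> place at 7.
237 hashes to 3; 3,4,5,6,7 taken -> place at 8.
Table: [685, -, -, 543, 167, 832, 707, 696, 237, -, -, 306, 882, -, 878, -, 568]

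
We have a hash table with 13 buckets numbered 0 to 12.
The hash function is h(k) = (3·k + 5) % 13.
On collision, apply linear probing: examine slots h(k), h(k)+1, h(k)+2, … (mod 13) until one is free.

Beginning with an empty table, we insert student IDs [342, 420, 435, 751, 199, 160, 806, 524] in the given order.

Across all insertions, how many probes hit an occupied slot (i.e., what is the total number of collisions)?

342: h=4 -> slot 4
420: h=4, probe 4,5 -> slot 5
435: h=10 -> slot 10
751: h=9 -> slot 9
199: h=4, probe 4,5,6 -> slot 6
160: h=4, probe 4,5,6,7 -> slot 7
806: h=5, probe 5,6,7,8 -> slot 8
524: h=4, probe 4,5,6,7,8,9,10,11 -> slot 11
Table: [., ., ., ., 342, 420, 199, 160, 806, 751, 435, 524, .]

16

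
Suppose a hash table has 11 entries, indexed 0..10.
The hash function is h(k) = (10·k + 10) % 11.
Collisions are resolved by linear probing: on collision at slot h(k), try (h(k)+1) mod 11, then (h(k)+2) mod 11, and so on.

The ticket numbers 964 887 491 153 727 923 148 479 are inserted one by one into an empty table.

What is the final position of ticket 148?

964: h=3 -> slot 3
887: h=3, probe 3,4 -> slot 4
491: h=3, probe 3,4,5 -> slot 5
153: h=0 -> slot 0
727: h=9 -> slot 9
923: h=0, probe 0,1 -> slot 1
148: h=5, probe 5,6 -> slot 6
479: h=4, probe 4,5,6,7 -> slot 7
Table: [153, 923, -, 964, 887, 491, 148, 479, -, 727, -]

6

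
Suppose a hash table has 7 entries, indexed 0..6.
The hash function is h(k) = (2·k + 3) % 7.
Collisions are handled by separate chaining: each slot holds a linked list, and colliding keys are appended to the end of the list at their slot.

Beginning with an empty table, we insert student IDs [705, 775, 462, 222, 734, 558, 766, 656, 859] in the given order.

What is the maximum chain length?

Insert 705: h=6, bucket 6 empty → new chain.
Insert 775: h=6, bucket 6 nonempty → append to chain.
Insert 462: h=3, bucket 3 empty → new chain.
Insert 222: h=6, bucket 6 nonempty → append to chain.
Insert 734: h=1, bucket 1 empty → new chain.
Insert 558: h=6, bucket 6 nonempty → append to chain.
Insert 766: h=2, bucket 2 empty → new chain.
Insert 656: h=6, bucket 6 nonempty → append to chain.
Insert 859: h=6, bucket 6 nonempty → append to chain.
Final buckets:
0: -
1: 734
2: 766
3: 462
4: -
5: -
6: 705 -> 775 -> 222 -> 558 -> 656 -> 859

6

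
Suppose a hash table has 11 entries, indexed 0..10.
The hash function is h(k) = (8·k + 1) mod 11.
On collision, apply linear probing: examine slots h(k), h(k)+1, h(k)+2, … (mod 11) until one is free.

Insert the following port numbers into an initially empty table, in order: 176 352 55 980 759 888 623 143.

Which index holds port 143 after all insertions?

176: h=1 -> slot 1
352: h=1, probe 1,2 -> slot 2
55: h=1, probe 1,2,3 -> slot 3
980: h=9 -> slot 9
759: h=1, probe 1,2,3,4 -> slot 4
888: h=10 -> slot 10
623: h=2, probe 2,3,4,5 -> slot 5
143: h=1, probe 1,2,3,4,5,6 -> slot 6
Table: [—, 176, 352, 55, 759, 623, 143, —, —, 980, 888]

6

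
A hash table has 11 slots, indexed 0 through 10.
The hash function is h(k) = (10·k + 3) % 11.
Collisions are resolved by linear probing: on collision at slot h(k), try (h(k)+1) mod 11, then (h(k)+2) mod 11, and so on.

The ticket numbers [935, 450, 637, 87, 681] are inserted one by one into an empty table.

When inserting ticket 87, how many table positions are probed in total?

935: h=3 -> slot 3
450: h=4 -> slot 4
637: h=4, probe 4,5 -> slot 5
87: h=4, probe 4,5,6 -> slot 6
681: h=4, probe 4,5,6,7 -> slot 7
Table: [-, -, -, 935, 450, 637, 87, 681, -, -, -]

3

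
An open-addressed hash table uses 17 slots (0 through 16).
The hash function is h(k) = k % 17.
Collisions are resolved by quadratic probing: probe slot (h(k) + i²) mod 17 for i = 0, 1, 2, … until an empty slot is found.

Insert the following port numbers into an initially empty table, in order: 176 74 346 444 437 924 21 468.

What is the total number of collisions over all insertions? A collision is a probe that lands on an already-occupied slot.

6

176 hashes to 6; slot 6 is free => place at 6.
74 hashes to 6; 6 taken => place at 7.
346 hashes to 6; 6,7 taken => place at 10.
444 hashes to 2; slot 2 is free => place at 2.
437 hashes to 12; slot 12 is free => place at 12.
924 hashes to 6; 6,7,10 taken => place at 15.
21 hashes to 4; slot 4 is free => place at 4.
468 hashes to 9; slot 9 is free => place at 9.
Table: [-, -, 444, -, 21, -, 176, 74, -, 468, 346, -, 437, -, -, 924, -]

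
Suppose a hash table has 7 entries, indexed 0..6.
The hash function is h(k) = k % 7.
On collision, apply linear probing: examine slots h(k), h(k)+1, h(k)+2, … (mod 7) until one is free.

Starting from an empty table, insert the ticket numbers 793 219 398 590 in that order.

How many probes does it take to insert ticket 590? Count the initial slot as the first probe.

793: h=2 => slot 2
219: h=2, probe 2,3 => slot 3
398: h=6 => slot 6
590: h=2, probe 2,3,4 => slot 4
Table: [-, -, 793, 219, 590, -, 398]

3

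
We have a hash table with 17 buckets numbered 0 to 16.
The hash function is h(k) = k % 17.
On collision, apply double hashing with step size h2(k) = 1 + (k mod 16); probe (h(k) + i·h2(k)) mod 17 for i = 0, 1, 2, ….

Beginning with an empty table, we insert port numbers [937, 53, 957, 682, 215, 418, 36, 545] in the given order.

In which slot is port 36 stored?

937: h=2 -> slot 2
53: h=2, h2=6, probe 2,8 -> slot 8
957: h=5 -> slot 5
682: h=2, h2=11, probe 2,13 -> slot 13
215: h=11 -> slot 11
418: h=10 -> slot 10
36: h=2, h2=5, probe 2,7 -> slot 7
545: h=1 -> slot 1
Table: [., 545, 937, ., ., 957, ., 36, 53, ., 418, 215, ., 682, ., ., .]

7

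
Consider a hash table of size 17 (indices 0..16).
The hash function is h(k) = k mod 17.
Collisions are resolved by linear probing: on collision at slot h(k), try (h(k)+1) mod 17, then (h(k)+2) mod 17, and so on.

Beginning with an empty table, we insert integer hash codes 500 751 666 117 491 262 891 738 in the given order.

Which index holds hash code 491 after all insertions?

16

500: h=7 => slot 7
751: h=3 => slot 3
666: h=3, probe 3,4 => slot 4
117: h=15 => slot 15
491: h=15, probe 15,16 => slot 16
262: h=7, probe 7,8 => slot 8
891: h=7, probe 7,8,9 => slot 9
738: h=7, probe 7,8,9,10 => slot 10
Table: [-, -, -, 751, 666, -, -, 500, 262, 891, 738, -, -, -, -, 117, 491]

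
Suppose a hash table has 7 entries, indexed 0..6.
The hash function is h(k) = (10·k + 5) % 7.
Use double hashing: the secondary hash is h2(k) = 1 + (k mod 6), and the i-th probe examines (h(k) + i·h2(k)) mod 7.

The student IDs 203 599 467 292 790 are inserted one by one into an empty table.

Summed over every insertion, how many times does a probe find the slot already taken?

203 hashes to 5; slot 5 is free => place at 5.
599 hashes to 3; slot 3 is free => place at 3.
467 hashes to 6; slot 6 is free => place at 6.
292 hashes to 6, h2=5; 6 taken => place at 4.
790 hashes to 2; slot 2 is free => place at 2.
Table: [., ., 790, 599, 292, 203, 467]

1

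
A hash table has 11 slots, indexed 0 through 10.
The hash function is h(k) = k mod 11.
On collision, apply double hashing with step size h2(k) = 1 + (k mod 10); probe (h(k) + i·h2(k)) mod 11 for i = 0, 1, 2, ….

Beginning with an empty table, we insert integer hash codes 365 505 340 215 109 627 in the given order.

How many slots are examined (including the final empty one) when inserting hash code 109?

2

Insert 365: h=2, slot 2 empty → index 2.
Insert 505: h=10, slot 10 empty → index 10.
Insert 340: h=10, h2=1, slot 10 occupied → index 0.
Insert 215: h=6, slot 6 empty → index 6.
Insert 109: h=10, h2=10, slot 10 occupied → index 9.
Insert 627: h=0, h2=8, slot 0 occupied → index 8.
Table: [340, _, 365, _, _, _, 215, _, 627, 109, 505]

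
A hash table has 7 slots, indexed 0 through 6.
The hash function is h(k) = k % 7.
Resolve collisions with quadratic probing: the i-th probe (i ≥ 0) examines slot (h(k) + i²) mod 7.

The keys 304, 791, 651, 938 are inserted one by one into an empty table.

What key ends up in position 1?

304 hashes to 3; slot 3 is free => place at 3.
791 hashes to 0; slot 0 is free => place at 0.
651 hashes to 0; 0 taken => place at 1.
938 hashes to 0; 0,1 taken => place at 4.
Table: [791, 651, ∅, 304, 938, ∅, ∅]

651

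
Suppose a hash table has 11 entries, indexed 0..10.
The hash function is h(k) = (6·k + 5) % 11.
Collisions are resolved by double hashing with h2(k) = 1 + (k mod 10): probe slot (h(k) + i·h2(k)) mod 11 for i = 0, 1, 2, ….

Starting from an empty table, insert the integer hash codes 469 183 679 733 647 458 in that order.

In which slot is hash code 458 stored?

1

Insert 469: h=3, slot 3 empty => index 3.
Insert 183: h=3, h2=4, slot 3 occupied => index 7.
Insert 679: h=9, slot 9 empty => index 9.
Insert 733: h=3, h2=4, slots 3,7 occupied => index 0.
Insert 647: h=4, slot 4 empty => index 4.
Insert 458: h=3, h2=9, slot 3 occupied => index 1.
Table: [733, 458, -, 469, 647, -, -, 183, -, 679, -]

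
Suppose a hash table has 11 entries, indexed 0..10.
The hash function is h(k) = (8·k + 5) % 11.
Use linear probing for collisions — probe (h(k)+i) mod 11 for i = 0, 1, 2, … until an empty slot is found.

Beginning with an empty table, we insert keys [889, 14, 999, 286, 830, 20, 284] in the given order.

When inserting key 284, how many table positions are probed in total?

Insert 889: h=0, slot 0 empty → index 0.
Insert 14: h=7, slot 7 empty → index 7.
Insert 999: h=0, slot 0 occupied → index 1.
Insert 286: h=5, slot 5 empty → index 5.
Insert 830: h=1, slot 1 occupied → index 2.
Insert 20: h=0, slots 0,1,2 occupied → index 3.
Insert 284: h=0, slots 0,1,2,3 occupied → index 4.
Table: [889, 999, 830, 20, 284, 286, -, 14, -, -, -]

5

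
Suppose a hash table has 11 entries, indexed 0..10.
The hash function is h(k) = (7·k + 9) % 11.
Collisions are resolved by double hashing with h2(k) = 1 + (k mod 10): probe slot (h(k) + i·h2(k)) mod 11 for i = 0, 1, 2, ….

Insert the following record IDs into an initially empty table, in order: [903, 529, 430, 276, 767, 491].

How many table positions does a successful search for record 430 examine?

2

Insert 903: h=5, slot 5 empty → index 5.
Insert 529: h=5, h2=10, slot 5 occupied → index 4.
Insert 430: h=5, h2=1, slot 5 occupied → index 6.
Insert 276: h=5, h2=7, slot 5 occupied → index 1.
Insert 767: h=10, slot 10 empty → index 10.
Insert 491: h=3, slot 3 empty → index 3.
Table: [∅, 276, ∅, 491, 529, 903, 430, ∅, ∅, ∅, 767]
Lookup 430: h=5, h2=1, probe 5,6 → found at 6.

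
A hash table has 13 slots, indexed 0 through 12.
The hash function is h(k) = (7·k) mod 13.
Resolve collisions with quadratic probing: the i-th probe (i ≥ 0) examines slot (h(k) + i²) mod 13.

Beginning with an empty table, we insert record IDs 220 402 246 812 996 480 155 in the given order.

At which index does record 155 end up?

9

220 hashes to 6; slot 6 is free -> place at 6.
402 hashes to 6; 6 taken -> place at 7.
246 hashes to 6; 6,7 taken -> place at 10.
812 hashes to 3; slot 3 is free -> place at 3.
996 hashes to 4; slot 4 is free -> place at 4.
480 hashes to 6; 6,7,10 taken -> place at 2.
155 hashes to 6; 6,7,10,2 taken -> place at 9.
Table: [—, —, 480, 812, 996, —, 220, 402, —, 155, 246, —, —]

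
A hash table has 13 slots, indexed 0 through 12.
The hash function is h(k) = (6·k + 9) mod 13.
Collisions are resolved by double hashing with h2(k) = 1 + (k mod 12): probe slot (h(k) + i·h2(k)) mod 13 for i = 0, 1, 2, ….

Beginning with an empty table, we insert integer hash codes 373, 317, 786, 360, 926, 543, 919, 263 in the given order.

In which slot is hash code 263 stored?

373 hashes to 11; slot 11 is free => place at 11.
317 hashes to 0; slot 0 is free => place at 0.
786 hashes to 6; slot 6 is free => place at 6.
360 hashes to 11, h2=1; 11 taken => place at 12.
926 hashes to 1; slot 1 is free => place at 1.
543 hashes to 4; slot 4 is free => place at 4.
919 hashes to 11, h2=8; 11,6,1 taken => place at 9.
263 hashes to 1, h2=12; 1,0,12,11 taken => place at 10.
Table: [317, 926, _, _, 543, _, 786, _, _, 919, 263, 373, 360]

10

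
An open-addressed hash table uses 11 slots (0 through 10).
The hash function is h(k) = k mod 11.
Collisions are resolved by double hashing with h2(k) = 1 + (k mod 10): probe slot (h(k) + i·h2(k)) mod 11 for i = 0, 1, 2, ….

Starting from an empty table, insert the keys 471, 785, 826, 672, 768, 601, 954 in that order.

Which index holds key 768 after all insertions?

5

471: h=9 -> slot 9
785: h=4 -> slot 4
826: h=1 -> slot 1
672: h=1, h2=3, probe 1,4,7 -> slot 7
768: h=9, h2=9, probe 9,7,5 -> slot 5
601: h=7, h2=2, probe 7,9,0 -> slot 0
954: h=8 -> slot 8
Table: [601, 826, -, -, 785, 768, -, 672, 954, 471, -]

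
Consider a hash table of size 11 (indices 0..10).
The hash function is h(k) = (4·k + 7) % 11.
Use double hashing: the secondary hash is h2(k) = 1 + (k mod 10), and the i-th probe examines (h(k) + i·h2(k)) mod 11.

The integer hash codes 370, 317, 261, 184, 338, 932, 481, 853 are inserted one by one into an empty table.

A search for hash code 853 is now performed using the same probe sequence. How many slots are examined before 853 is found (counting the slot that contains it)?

5

370 hashes to 2; slot 2 is free -> place at 2.
317 hashes to 10; slot 10 is free -> place at 10.
261 hashes to 6; slot 6 is free -> place at 6.
184 hashes to 6, h2=5; 6 taken -> place at 0.
338 hashes to 6, h2=9; 6 taken -> place at 4.
932 hashes to 6, h2=3; 6 taken -> place at 9.
481 hashes to 6, h2=2; 6 taken -> place at 8.
853 hashes to 9, h2=4; 9,2,6,10 taken -> place at 3.
Table: [184, ∅, 370, 853, 338, ∅, 261, ∅, 481, 932, 317]
Lookup 853: h=9, h2=4, probe 9,2,6,10,3 → found at 3.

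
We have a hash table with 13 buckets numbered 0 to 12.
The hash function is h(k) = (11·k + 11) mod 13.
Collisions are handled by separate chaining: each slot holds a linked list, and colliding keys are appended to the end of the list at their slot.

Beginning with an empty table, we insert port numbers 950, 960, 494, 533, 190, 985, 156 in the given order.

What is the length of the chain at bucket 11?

3

Insert 950: h=9, bucket 9 empty -> new chain.
Insert 960: h=2, bucket 2 empty -> new chain.
Insert 494: h=11, bucket 11 empty -> new chain.
Insert 533: h=11, bucket 11 nonempty -> append to chain.
Insert 190: h=8, bucket 8 empty -> new chain.
Insert 985: h=4, bucket 4 empty -> new chain.
Insert 156: h=11, bucket 11 nonempty -> append to chain.
Final buckets:
0: .
1: .
2: 960
3: .
4: 985
5: .
6: .
7: .
8: 190
9: 950
10: .
11: 494 -> 533 -> 156
12: .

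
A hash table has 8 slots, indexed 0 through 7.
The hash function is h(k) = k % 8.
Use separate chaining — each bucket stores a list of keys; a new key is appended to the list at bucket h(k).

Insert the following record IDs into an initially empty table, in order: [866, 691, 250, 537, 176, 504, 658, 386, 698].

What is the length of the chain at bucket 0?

866 -> bucket 2
691 -> bucket 3
250 -> bucket 2 (collision)
537 -> bucket 1
176 -> bucket 0
504 -> bucket 0 (collision)
658 -> bucket 2 (collision)
386 -> bucket 2 (collision)
698 -> bucket 2 (collision)
Final buckets:
0: 176 -> 504
1: 537
2: 866 -> 250 -> 658 -> 386 -> 698
3: 691
4: _
5: _
6: _
7: _

2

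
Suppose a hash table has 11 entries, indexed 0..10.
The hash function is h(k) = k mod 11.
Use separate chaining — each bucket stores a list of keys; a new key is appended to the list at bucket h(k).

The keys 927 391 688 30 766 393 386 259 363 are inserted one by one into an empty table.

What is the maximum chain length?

Insert 927: h=3, bucket 3 empty → new chain.
Insert 391: h=6, bucket 6 empty → new chain.
Insert 688: h=6, bucket 6 nonempty → append to chain.
Insert 30: h=8, bucket 8 empty → new chain.
Insert 766: h=7, bucket 7 empty → new chain.
Insert 393: h=8, bucket 8 nonempty → append to chain.
Insert 386: h=1, bucket 1 empty → new chain.
Insert 259: h=6, bucket 6 nonempty → append to chain.
Insert 363: h=0, bucket 0 empty → new chain.
Final buckets:
0: 363
1: 386
2: —
3: 927
4: —
5: —
6: 391 -> 688 -> 259
7: 766
8: 30 -> 393
9: —
10: —

3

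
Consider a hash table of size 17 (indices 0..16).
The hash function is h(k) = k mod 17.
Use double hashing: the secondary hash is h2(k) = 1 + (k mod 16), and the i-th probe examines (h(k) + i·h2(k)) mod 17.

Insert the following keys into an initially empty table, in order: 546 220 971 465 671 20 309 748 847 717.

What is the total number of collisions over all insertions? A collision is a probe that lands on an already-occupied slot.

Insert 546: h=2, slot 2 empty → index 2.
Insert 220: h=16, slot 16 empty → index 16.
Insert 971: h=2, h2=12, slot 2 occupied → index 14.
Insert 465: h=6, slot 6 empty → index 6.
Insert 671: h=8, slot 8 empty → index 8.
Insert 20: h=3, slot 3 empty → index 3.
Insert 309: h=3, h2=6, slot 3 occupied → index 9.
Insert 748: h=0, slot 0 empty → index 0.
Insert 847: h=14, h2=16, slot 14 occupied → index 13.
Insert 717: h=3, h2=14, slots 3,0,14 occupied → index 11.
Table: [748, —, 546, 20, —, —, 465, —, 671, 309, —, 717, —, 847, 971, —, 220]

6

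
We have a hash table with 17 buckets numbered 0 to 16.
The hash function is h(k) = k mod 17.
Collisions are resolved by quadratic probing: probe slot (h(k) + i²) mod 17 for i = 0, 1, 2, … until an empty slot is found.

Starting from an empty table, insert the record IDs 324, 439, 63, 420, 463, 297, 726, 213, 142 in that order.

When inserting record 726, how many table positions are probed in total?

324 hashes to 1; slot 1 is free -> place at 1.
439 hashes to 14; slot 14 is free -> place at 14.
63 hashes to 12; slot 12 is free -> place at 12.
420 hashes to 12; 12 taken -> place at 13.
463 hashes to 4; slot 4 is free -> place at 4.
297 hashes to 8; slot 8 is free -> place at 8.
726 hashes to 12; 12,13 taken -> place at 16.
213 hashes to 9; slot 9 is free -> place at 9.
142 hashes to 6; slot 6 is free -> place at 6.
Table: [∅, 324, ∅, ∅, 463, ∅, 142, ∅, 297, 213, ∅, ∅, 63, 420, 439, ∅, 726]

3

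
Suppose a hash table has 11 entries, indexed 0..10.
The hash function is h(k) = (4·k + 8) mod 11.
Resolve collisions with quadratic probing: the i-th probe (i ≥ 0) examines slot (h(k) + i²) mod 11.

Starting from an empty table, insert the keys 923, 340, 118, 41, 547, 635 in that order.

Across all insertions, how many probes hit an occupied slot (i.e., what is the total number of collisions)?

923 hashes to 4; slot 4 is free → place at 4.
340 hashes to 4; 4 taken → place at 5.
118 hashes to 7; slot 7 is free → place at 7.
41 hashes to 7; 7 taken → place at 8.
547 hashes to 7; 7,8 taken → place at 0.
635 hashes to 7; 7,8,0,5 taken → place at 1.
Table: [547, 635, —, —, 923, 340, —, 118, 41, —, —]

8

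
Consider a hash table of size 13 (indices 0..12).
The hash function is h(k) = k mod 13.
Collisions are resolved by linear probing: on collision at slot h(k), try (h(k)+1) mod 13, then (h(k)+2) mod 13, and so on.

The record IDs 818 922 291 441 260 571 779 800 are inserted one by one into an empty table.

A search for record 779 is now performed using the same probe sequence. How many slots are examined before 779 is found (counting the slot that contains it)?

6

818: h=12 -> slot 12
922: h=12, probe 12,0 -> slot 0
291: h=5 -> slot 5
441: h=12, probe 12,0,1 -> slot 1
260: h=0, probe 0,1,2 -> slot 2
571: h=12, probe 12,0,1,2,3 -> slot 3
779: h=12, probe 12,0,1,2,3,4 -> slot 4
800: h=7 -> slot 7
Table: [922, 441, 260, 571, 779, 291, -, 800, -, -, -, -, 818]
Lookup 779: h=12, probe 12,0,1,2,3,4 → found at 4.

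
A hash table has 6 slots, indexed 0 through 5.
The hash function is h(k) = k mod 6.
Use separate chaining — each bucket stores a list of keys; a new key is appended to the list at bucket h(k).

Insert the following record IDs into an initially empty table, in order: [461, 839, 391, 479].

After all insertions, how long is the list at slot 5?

461 -> bucket 5
839 -> bucket 5 (collision)
391 -> bucket 1
479 -> bucket 5 (collision)
Final buckets:
0: .
1: 391
2: .
3: .
4: .
5: 461 -> 839 -> 479

3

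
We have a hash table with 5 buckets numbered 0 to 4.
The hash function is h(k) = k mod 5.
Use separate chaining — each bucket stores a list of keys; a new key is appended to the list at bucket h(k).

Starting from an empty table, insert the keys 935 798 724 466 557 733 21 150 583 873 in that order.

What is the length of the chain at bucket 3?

4

Insert 935: h=0, bucket 0 empty -> new chain.
Insert 798: h=3, bucket 3 empty -> new chain.
Insert 724: h=4, bucket 4 empty -> new chain.
Insert 466: h=1, bucket 1 empty -> new chain.
Insert 557: h=2, bucket 2 empty -> new chain.
Insert 733: h=3, bucket 3 nonempty -> append to chain.
Insert 21: h=1, bucket 1 nonempty -> append to chain.
Insert 150: h=0, bucket 0 nonempty -> append to chain.
Insert 583: h=3, bucket 3 nonempty -> append to chain.
Insert 873: h=3, bucket 3 nonempty -> append to chain.
Final buckets:
0: 935 -> 150
1: 466 -> 21
2: 557
3: 798 -> 733 -> 583 -> 873
4: 724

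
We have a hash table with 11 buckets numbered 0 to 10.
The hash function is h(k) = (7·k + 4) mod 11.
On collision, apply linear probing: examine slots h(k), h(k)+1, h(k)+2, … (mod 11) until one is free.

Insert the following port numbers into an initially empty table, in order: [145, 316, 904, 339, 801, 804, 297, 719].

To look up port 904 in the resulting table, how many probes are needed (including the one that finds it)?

2

145: h=7 => slot 7
316: h=5 => slot 5
904: h=7, probe 7,8 => slot 8
339: h=1 => slot 1
801: h=1, probe 1,2 => slot 2
804: h=0 => slot 0
297: h=4 => slot 4
719: h=10 => slot 10
Table: [804, 339, 801, ∅, 297, 316, ∅, 145, 904, ∅, 719]
Lookup 904: h=7, probe 7,8 → found at 8.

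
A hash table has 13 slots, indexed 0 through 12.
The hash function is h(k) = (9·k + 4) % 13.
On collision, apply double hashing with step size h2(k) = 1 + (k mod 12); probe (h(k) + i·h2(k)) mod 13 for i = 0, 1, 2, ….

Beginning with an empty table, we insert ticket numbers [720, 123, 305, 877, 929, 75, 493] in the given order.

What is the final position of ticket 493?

720 hashes to 10; slot 10 is free => place at 10.
123 hashes to 6; slot 6 is free => place at 6.
305 hashes to 6, h2=6; 6 taken => place at 12.
877 hashes to 6, h2=2; 6 taken => place at 8.
929 hashes to 6, h2=6; 6,12 taken => place at 5.
75 hashes to 3; slot 3 is free => place at 3.
493 hashes to 8, h2=2; 8,10,12 taken => place at 1.
Table: [., 493, ., 75, ., 929, 123, ., 877, ., 720, ., 305]

1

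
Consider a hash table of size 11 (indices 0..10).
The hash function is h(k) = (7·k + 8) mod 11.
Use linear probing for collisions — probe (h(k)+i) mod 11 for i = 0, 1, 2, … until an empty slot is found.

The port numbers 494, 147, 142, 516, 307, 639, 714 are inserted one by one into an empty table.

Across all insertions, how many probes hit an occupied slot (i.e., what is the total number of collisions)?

16

Insert 494: h=1, slot 1 empty → index 1.
Insert 147: h=3, slot 3 empty → index 3.
Insert 142: h=1, slot 1 occupied → index 2.
Insert 516: h=1, slots 1,2,3 occupied → index 4.
Insert 307: h=1, slots 1,2,3,4 occupied → index 5.
Insert 639: h=4, slots 4,5 occupied → index 6.
Insert 714: h=1, slots 1,2,3,4,5,6 occupied → index 7.
Table: [., 494, 142, 147, 516, 307, 639, 714, ., ., .]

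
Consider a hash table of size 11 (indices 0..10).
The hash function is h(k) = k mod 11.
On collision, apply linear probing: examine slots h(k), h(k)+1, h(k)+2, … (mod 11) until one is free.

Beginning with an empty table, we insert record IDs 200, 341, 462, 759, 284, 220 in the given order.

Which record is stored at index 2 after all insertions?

200

200: h=2 → slot 2
341: h=0 → slot 0
462: h=0, probe 0,1 → slot 1
759: h=0, probe 0,1,2,3 → slot 3
284: h=9 → slot 9
220: h=0, probe 0,1,2,3,4 → slot 4
Table: [341, 462, 200, 759, 220, -, -, -, -, 284, -]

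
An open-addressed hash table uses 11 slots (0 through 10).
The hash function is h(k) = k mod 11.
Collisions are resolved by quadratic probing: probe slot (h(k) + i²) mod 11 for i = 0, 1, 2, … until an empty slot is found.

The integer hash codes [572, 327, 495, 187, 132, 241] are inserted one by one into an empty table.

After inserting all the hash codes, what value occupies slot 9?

572 hashes to 0; slot 0 is free => place at 0.
327 hashes to 8; slot 8 is free => place at 8.
495 hashes to 0; 0 taken => place at 1.
187 hashes to 0; 0,1 taken => place at 4.
132 hashes to 0; 0,1,4 taken => place at 9.
241 hashes to 10; slot 10 is free => place at 10.
Table: [572, 495, —, —, 187, —, —, —, 327, 132, 241]

132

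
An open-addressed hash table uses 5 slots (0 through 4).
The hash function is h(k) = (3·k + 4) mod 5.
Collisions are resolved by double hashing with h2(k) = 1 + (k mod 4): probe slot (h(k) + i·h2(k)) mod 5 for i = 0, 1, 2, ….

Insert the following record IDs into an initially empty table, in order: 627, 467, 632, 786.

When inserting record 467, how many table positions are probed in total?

2

627 hashes to 0; slot 0 is free -> place at 0.
467 hashes to 0, h2=4; 0 taken -> place at 4.
632 hashes to 0, h2=1; 0 taken -> place at 1.
786 hashes to 2; slot 2 is free -> place at 2.
Table: [627, 632, 786, -, 467]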